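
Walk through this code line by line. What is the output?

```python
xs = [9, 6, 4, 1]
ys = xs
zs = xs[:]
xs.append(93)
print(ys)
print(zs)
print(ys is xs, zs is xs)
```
[9, 6, 4, 1, 93]
[9, 6, 4, 1]
True False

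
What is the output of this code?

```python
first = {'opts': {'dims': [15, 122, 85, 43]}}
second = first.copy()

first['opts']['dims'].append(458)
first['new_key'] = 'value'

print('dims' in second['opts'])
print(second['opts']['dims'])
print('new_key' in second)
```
True
[15, 122, 85, 43, 458]
False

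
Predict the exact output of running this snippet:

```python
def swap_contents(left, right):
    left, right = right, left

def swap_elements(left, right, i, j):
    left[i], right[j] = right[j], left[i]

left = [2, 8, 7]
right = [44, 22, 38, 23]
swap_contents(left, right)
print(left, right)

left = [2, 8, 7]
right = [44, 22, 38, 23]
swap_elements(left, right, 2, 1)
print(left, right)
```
[2, 8, 7] [44, 22, 38, 23]
[2, 8, 22] [44, 7, 38, 23]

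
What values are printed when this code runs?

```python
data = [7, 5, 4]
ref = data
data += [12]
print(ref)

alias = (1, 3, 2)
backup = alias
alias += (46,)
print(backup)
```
[7, 5, 4, 12]
(1, 3, 2)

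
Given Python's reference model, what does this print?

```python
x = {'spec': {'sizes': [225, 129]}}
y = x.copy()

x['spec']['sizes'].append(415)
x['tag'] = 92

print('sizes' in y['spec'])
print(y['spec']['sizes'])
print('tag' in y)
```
True
[225, 129, 415]
False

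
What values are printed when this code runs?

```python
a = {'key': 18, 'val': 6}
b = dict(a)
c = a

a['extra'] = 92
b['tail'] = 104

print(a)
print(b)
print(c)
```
{'key': 18, 'val': 6, 'extra': 92}
{'key': 18, 'val': 6, 'tail': 104}
{'key': 18, 'val': 6, 'extra': 92}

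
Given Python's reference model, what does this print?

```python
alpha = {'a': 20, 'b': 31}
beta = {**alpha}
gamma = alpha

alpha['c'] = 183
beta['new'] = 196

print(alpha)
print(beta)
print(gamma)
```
{'a': 20, 'b': 31, 'c': 183}
{'a': 20, 'b': 31, 'new': 196}
{'a': 20, 'b': 31, 'c': 183}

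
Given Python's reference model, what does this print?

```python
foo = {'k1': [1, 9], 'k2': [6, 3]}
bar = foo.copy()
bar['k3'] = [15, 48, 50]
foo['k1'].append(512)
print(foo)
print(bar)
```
{'k1': [1, 9, 512], 'k2': [6, 3]}
{'k1': [1, 9, 512], 'k2': [6, 3], 'k3': [15, 48, 50]}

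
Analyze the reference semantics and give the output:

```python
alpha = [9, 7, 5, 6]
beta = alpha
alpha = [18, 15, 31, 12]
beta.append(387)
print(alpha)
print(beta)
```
[18, 15, 31, 12]
[9, 7, 5, 6, 387]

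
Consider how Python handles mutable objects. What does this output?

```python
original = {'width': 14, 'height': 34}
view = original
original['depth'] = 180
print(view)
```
{'width': 14, 'height': 34, 'depth': 180}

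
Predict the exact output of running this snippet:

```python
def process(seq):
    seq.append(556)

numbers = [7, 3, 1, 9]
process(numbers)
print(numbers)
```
[7, 3, 1, 9, 556]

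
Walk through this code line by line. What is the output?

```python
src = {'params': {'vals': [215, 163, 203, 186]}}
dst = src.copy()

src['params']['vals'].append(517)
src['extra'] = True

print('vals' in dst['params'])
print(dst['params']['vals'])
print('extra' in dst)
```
True
[215, 163, 203, 186, 517]
False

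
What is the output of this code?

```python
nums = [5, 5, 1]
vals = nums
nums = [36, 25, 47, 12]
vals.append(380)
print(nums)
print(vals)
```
[36, 25, 47, 12]
[5, 5, 1, 380]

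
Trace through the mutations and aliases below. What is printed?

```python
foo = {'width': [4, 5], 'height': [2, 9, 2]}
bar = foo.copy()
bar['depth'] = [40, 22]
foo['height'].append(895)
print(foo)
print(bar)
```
{'width': [4, 5], 'height': [2, 9, 2, 895]}
{'width': [4, 5], 'height': [2, 9, 2, 895], 'depth': [40, 22]}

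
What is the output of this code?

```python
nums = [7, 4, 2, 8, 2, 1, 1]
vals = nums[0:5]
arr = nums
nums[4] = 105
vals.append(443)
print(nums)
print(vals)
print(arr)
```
[7, 4, 2, 8, 105, 1, 1]
[7, 4, 2, 8, 2, 443]
[7, 4, 2, 8, 105, 1, 1]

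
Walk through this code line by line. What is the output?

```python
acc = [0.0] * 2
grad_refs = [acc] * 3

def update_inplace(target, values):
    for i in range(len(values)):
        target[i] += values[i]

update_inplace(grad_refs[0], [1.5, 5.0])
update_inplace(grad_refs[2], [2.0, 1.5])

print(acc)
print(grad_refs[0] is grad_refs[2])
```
[3.5, 6.5]
True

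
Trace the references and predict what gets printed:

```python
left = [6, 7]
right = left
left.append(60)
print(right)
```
[6, 7, 60]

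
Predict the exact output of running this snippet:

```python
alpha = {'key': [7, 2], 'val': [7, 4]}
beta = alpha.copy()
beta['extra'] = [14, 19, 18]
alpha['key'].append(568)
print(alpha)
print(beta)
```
{'key': [7, 2, 568], 'val': [7, 4]}
{'key': [7, 2, 568], 'val': [7, 4], 'extra': [14, 19, 18]}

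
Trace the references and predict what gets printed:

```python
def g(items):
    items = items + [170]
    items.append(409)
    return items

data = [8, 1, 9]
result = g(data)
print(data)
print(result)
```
[8, 1, 9]
[8, 1, 9, 170, 409]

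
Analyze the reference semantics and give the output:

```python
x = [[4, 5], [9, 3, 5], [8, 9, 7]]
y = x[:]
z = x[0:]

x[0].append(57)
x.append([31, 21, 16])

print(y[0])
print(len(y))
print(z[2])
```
[4, 5, 57]
3
[8, 9, 7]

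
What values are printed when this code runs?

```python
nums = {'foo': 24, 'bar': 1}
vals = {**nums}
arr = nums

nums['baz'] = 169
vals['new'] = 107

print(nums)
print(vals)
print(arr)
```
{'foo': 24, 'bar': 1, 'baz': 169}
{'foo': 24, 'bar': 1, 'new': 107}
{'foo': 24, 'bar': 1, 'baz': 169}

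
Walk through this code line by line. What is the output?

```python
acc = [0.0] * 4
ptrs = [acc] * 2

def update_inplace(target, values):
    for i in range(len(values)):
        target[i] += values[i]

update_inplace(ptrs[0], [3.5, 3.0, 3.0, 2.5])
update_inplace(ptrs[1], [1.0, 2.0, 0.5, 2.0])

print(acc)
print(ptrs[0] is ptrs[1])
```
[4.5, 5.0, 3.5, 4.5]
True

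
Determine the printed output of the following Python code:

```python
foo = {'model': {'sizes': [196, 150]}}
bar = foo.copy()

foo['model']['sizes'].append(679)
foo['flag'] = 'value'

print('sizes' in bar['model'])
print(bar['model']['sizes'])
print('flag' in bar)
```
True
[196, 150, 679]
False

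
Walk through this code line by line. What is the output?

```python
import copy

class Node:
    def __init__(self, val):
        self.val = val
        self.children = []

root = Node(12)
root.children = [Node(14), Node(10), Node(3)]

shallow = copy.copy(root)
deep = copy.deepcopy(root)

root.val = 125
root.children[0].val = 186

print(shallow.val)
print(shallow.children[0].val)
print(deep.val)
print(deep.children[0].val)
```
12
186
12
14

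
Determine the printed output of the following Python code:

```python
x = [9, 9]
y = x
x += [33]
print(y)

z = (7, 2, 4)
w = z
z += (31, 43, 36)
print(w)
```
[9, 9, 33]
(7, 2, 4)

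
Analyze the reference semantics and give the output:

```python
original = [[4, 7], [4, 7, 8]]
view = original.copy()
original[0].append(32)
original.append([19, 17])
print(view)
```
[[4, 7, 32], [4, 7, 8]]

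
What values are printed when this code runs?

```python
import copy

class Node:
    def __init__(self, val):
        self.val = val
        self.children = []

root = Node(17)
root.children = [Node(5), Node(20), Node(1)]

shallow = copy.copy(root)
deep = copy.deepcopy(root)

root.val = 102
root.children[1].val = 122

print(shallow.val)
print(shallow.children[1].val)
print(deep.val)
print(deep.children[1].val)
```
17
122
17
20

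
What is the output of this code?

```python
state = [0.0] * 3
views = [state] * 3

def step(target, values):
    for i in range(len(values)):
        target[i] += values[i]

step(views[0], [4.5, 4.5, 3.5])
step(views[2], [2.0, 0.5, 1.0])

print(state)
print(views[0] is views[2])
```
[6.5, 5.0, 4.5]
True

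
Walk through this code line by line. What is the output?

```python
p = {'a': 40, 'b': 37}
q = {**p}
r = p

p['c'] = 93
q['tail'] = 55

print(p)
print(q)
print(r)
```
{'a': 40, 'b': 37, 'c': 93}
{'a': 40, 'b': 37, 'tail': 55}
{'a': 40, 'b': 37, 'c': 93}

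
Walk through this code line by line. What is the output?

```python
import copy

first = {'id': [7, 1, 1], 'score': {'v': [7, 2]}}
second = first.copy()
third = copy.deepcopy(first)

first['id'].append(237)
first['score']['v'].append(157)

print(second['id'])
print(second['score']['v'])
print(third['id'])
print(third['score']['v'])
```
[7, 1, 1, 237]
[7, 2, 157]
[7, 1, 1]
[7, 2]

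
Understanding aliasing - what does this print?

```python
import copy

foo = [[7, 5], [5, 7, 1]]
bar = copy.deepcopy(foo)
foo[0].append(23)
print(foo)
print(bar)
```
[[7, 5, 23], [5, 7, 1]]
[[7, 5], [5, 7, 1]]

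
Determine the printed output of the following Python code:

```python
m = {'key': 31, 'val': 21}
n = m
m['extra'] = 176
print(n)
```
{'key': 31, 'val': 21, 'extra': 176}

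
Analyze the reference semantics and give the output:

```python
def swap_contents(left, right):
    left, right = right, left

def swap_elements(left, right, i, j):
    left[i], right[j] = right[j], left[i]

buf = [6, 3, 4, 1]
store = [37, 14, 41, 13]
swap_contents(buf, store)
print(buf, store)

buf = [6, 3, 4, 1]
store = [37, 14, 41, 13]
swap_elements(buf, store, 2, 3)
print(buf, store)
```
[6, 3, 4, 1] [37, 14, 41, 13]
[6, 3, 13, 1] [37, 14, 41, 4]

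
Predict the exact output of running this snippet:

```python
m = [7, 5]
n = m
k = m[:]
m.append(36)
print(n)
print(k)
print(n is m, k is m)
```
[7, 5, 36]
[7, 5]
True False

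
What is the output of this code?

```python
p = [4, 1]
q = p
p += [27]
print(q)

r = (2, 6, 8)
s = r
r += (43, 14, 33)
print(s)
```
[4, 1, 27]
(2, 6, 8)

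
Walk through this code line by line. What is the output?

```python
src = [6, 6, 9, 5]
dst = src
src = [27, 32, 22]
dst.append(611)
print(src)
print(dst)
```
[27, 32, 22]
[6, 6, 9, 5, 611]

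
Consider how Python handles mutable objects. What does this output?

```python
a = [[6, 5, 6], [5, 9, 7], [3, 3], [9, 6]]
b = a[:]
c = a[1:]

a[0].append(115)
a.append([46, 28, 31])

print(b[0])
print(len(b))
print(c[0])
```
[6, 5, 6, 115]
4
[5, 9, 7]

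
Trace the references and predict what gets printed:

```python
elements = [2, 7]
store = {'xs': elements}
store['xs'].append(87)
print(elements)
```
[2, 7, 87]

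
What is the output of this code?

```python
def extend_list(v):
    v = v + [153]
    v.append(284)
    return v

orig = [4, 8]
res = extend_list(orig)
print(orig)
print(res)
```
[4, 8]
[4, 8, 153, 284]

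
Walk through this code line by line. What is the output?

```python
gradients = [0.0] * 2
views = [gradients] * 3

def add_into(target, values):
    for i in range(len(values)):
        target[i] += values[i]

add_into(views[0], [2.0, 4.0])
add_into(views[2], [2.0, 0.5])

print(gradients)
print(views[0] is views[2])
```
[4.0, 4.5]
True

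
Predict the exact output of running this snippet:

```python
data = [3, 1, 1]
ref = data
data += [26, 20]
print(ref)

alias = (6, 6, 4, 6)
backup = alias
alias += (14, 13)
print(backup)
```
[3, 1, 1, 26, 20]
(6, 6, 4, 6)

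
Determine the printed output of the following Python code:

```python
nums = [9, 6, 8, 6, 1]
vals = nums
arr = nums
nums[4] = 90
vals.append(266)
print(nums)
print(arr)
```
[9, 6, 8, 6, 90, 266]
[9, 6, 8, 6, 90, 266]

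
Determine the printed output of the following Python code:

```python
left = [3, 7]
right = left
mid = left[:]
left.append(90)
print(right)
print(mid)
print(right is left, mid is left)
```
[3, 7, 90]
[3, 7]
True False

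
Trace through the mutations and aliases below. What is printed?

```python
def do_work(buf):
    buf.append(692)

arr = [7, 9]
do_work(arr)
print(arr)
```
[7, 9, 692]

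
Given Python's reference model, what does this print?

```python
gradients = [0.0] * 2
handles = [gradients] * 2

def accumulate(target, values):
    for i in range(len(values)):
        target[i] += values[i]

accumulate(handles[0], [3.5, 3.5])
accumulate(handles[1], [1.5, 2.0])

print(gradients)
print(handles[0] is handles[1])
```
[5.0, 5.5]
True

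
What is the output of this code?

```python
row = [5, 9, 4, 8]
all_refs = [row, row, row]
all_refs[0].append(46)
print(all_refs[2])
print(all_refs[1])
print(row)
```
[5, 9, 4, 8, 46]
[5, 9, 4, 8, 46]
[5, 9, 4, 8, 46]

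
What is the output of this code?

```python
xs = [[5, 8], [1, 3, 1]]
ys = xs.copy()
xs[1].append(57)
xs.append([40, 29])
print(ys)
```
[[5, 8], [1, 3, 1, 57]]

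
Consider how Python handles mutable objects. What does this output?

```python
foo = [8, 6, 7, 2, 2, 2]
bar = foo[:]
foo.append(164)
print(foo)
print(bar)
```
[8, 6, 7, 2, 2, 2, 164]
[8, 6, 7, 2, 2, 2]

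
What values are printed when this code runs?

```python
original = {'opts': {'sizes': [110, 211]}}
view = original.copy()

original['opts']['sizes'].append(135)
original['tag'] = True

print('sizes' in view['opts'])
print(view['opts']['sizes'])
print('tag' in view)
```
True
[110, 211, 135]
False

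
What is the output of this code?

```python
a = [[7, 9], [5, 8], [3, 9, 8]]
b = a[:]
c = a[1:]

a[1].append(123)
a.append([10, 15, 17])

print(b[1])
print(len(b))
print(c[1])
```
[5, 8, 123]
3
[3, 9, 8]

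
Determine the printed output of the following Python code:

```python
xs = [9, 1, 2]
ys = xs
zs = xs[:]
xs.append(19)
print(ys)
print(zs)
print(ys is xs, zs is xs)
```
[9, 1, 2, 19]
[9, 1, 2]
True False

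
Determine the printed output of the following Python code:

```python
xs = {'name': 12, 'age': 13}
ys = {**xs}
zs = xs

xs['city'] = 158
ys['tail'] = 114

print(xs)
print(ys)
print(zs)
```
{'name': 12, 'age': 13, 'city': 158}
{'name': 12, 'age': 13, 'tail': 114}
{'name': 12, 'age': 13, 'city': 158}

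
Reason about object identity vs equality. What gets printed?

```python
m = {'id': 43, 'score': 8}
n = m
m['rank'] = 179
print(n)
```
{'id': 43, 'score': 8, 'rank': 179}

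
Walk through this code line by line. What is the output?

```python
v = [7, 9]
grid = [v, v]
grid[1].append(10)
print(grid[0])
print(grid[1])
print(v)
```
[7, 9, 10]
[7, 9, 10]
[7, 9, 10]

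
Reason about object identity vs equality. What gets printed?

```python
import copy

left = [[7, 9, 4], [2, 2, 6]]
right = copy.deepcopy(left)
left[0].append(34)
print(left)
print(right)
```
[[7, 9, 4, 34], [2, 2, 6]]
[[7, 9, 4], [2, 2, 6]]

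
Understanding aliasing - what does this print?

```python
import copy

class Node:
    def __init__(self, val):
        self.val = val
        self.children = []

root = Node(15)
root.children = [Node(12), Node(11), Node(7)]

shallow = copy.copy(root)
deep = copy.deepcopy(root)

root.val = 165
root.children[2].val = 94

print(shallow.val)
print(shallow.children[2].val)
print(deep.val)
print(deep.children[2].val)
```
15
94
15
7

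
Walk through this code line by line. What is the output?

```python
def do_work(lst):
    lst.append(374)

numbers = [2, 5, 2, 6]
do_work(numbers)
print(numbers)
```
[2, 5, 2, 6, 374]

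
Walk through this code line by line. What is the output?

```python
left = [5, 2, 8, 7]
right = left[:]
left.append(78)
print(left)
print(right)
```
[5, 2, 8, 7, 78]
[5, 2, 8, 7]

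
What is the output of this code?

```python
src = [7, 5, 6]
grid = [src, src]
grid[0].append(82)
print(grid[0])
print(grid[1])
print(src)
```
[7, 5, 6, 82]
[7, 5, 6, 82]
[7, 5, 6, 82]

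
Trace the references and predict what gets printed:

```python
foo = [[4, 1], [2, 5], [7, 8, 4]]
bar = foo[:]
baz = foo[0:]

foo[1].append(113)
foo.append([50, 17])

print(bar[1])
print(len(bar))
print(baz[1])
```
[2, 5, 113]
3
[2, 5, 113]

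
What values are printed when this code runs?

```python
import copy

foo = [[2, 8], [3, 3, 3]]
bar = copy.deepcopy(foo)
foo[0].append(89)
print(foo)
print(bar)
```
[[2, 8, 89], [3, 3, 3]]
[[2, 8], [3, 3, 3]]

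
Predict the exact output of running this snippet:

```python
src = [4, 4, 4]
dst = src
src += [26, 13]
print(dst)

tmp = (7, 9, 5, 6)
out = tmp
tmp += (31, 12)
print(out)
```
[4, 4, 4, 26, 13]
(7, 9, 5, 6)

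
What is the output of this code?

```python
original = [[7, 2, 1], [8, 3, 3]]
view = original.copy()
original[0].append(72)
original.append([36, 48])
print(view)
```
[[7, 2, 1, 72], [8, 3, 3]]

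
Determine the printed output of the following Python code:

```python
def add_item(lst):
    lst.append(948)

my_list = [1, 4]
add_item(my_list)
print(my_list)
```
[1, 4, 948]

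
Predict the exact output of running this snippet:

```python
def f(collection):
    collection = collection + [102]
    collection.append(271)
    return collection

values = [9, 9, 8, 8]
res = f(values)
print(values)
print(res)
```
[9, 9, 8, 8]
[9, 9, 8, 8, 102, 271]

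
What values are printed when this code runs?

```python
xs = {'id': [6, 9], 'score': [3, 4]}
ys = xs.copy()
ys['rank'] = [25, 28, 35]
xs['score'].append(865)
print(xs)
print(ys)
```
{'id': [6, 9], 'score': [3, 4, 865]}
{'id': [6, 9], 'score': [3, 4, 865], 'rank': [25, 28, 35]}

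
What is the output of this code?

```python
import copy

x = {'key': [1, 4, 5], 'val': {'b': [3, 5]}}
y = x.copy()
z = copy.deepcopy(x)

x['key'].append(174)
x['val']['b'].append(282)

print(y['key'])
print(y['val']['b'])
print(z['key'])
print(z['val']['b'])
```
[1, 4, 5, 174]
[3, 5, 282]
[1, 4, 5]
[3, 5]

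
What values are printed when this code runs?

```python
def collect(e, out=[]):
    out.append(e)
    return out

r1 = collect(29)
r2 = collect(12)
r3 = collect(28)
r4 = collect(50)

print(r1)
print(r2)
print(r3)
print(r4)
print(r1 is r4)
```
[29, 12, 28, 50]
[29, 12, 28, 50]
[29, 12, 28, 50]
[29, 12, 28, 50]
True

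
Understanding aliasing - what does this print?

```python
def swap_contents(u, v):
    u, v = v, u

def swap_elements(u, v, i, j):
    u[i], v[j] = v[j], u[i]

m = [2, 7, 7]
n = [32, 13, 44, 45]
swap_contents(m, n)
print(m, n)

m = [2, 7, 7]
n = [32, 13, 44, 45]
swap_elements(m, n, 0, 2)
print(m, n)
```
[2, 7, 7] [32, 13, 44, 45]
[44, 7, 7] [32, 13, 2, 45]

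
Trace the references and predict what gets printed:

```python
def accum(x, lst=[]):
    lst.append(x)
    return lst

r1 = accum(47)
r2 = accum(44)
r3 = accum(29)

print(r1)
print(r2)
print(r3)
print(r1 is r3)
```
[47, 44, 29]
[47, 44, 29]
[47, 44, 29]
True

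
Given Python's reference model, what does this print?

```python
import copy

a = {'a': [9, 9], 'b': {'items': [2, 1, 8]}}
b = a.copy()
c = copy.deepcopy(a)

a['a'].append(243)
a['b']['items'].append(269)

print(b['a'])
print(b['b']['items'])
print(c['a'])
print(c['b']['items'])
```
[9, 9, 243]
[2, 1, 8, 269]
[9, 9]
[2, 1, 8]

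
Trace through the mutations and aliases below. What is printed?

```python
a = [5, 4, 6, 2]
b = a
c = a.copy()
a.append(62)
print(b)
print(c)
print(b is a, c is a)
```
[5, 4, 6, 2, 62]
[5, 4, 6, 2]
True False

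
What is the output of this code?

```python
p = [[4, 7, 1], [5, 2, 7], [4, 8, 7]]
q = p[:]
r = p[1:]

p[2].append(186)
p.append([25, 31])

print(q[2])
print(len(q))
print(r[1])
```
[4, 8, 7, 186]
3
[4, 8, 7, 186]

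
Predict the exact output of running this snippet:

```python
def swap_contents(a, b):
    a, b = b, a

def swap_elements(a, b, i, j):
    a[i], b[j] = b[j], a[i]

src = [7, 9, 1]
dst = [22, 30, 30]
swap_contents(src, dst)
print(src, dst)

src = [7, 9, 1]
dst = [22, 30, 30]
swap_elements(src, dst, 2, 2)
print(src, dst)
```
[7, 9, 1] [22, 30, 30]
[7, 9, 30] [22, 30, 1]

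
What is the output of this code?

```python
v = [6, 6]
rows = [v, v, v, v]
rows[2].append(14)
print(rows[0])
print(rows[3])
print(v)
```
[6, 6, 14]
[6, 6, 14]
[6, 6, 14]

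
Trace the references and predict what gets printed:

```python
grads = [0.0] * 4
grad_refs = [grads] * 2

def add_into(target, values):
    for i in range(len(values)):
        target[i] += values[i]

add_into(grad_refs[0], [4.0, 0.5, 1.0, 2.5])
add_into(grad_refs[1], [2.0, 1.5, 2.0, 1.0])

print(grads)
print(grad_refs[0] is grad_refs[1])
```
[6.0, 2.0, 3.0, 3.5]
True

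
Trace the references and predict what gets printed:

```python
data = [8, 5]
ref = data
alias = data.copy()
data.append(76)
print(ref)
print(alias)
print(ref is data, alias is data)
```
[8, 5, 76]
[8, 5]
True False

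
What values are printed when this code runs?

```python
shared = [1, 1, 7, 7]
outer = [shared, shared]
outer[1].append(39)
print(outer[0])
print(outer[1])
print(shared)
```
[1, 1, 7, 7, 39]
[1, 1, 7, 7, 39]
[1, 1, 7, 7, 39]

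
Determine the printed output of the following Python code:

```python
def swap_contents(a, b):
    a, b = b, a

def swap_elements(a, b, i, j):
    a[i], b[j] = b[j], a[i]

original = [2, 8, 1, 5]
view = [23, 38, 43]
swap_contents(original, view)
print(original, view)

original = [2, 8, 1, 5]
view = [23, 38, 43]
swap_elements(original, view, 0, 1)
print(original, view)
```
[2, 8, 1, 5] [23, 38, 43]
[38, 8, 1, 5] [23, 2, 43]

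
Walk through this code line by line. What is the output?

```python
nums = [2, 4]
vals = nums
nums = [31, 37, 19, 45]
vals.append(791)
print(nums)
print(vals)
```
[31, 37, 19, 45]
[2, 4, 791]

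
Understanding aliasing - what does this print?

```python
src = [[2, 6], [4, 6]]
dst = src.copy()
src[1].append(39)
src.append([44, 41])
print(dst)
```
[[2, 6], [4, 6, 39]]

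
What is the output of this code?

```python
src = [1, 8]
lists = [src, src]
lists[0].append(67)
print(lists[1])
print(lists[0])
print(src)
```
[1, 8, 67]
[1, 8, 67]
[1, 8, 67]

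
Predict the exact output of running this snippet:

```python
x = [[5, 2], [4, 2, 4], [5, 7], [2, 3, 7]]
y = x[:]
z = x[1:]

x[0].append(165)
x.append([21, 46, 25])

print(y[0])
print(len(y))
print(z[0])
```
[5, 2, 165]
4
[4, 2, 4]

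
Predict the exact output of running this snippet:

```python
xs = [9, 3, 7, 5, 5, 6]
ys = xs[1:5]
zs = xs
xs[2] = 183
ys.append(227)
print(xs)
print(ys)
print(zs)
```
[9, 3, 183, 5, 5, 6]
[3, 7, 5, 5, 227]
[9, 3, 183, 5, 5, 6]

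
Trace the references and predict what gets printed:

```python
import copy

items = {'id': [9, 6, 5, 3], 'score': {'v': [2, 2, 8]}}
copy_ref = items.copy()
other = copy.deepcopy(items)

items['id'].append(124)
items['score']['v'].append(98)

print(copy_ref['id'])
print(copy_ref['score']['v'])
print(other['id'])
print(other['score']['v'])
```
[9, 6, 5, 3, 124]
[2, 2, 8, 98]
[9, 6, 5, 3]
[2, 2, 8]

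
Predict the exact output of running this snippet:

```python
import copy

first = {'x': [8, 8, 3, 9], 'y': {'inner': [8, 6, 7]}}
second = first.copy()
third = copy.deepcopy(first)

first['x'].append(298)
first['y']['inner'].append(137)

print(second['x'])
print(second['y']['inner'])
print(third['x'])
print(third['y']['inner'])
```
[8, 8, 3, 9, 298]
[8, 6, 7, 137]
[8, 8, 3, 9]
[8, 6, 7]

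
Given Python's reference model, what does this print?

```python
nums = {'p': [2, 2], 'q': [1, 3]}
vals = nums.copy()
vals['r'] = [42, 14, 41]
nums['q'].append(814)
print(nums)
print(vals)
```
{'p': [2, 2], 'q': [1, 3, 814]}
{'p': [2, 2], 'q': [1, 3, 814], 'r': [42, 14, 41]}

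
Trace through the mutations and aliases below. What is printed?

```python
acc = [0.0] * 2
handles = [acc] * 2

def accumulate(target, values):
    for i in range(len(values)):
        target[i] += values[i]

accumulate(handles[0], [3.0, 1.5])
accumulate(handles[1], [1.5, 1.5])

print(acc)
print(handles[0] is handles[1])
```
[4.5, 3.0]
True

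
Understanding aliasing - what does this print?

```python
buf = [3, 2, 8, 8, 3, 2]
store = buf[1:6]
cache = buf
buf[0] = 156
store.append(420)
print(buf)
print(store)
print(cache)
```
[156, 2, 8, 8, 3, 2]
[2, 8, 8, 3, 2, 420]
[156, 2, 8, 8, 3, 2]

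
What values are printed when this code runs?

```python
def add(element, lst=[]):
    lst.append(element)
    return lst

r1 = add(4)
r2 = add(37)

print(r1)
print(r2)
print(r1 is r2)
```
[4, 37]
[4, 37]
True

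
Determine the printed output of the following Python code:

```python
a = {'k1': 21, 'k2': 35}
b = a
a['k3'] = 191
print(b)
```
{'k1': 21, 'k2': 35, 'k3': 191}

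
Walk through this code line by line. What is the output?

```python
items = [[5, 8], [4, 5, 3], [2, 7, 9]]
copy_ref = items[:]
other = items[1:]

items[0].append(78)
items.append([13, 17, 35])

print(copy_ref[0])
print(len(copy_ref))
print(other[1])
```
[5, 8, 78]
3
[2, 7, 9]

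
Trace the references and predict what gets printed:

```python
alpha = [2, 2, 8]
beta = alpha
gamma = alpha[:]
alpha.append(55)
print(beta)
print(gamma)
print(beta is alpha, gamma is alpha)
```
[2, 2, 8, 55]
[2, 2, 8]
True False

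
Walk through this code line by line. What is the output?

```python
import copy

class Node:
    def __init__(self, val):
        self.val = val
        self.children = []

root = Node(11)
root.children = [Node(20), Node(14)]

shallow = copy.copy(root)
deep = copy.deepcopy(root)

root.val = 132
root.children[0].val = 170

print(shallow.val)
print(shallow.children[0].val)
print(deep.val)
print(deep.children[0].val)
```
11
170
11
20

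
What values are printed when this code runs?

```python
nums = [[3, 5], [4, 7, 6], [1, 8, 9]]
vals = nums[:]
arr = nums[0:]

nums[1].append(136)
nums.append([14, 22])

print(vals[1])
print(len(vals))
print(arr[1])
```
[4, 7, 6, 136]
3
[4, 7, 6, 136]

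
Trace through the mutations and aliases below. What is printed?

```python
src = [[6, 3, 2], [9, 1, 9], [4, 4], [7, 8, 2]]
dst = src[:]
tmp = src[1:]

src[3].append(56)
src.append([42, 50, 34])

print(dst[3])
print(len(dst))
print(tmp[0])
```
[7, 8, 2, 56]
4
[9, 1, 9]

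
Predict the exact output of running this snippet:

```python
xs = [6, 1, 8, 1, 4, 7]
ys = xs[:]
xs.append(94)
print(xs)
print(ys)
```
[6, 1, 8, 1, 4, 7, 94]
[6, 1, 8, 1, 4, 7]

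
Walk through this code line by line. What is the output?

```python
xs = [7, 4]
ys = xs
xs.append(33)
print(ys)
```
[7, 4, 33]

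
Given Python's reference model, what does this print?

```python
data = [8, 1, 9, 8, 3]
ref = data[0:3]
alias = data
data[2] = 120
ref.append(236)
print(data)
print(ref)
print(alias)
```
[8, 1, 120, 8, 3]
[8, 1, 9, 236]
[8, 1, 120, 8, 3]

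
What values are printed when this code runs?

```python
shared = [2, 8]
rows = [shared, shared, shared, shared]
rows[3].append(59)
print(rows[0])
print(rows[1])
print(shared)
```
[2, 8, 59]
[2, 8, 59]
[2, 8, 59]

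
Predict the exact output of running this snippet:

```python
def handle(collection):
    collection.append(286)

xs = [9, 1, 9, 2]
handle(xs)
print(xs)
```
[9, 1, 9, 2, 286]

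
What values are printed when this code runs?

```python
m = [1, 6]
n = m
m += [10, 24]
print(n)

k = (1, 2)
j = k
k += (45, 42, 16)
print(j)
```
[1, 6, 10, 24]
(1, 2)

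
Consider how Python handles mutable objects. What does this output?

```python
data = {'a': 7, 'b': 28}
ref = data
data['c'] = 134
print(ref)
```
{'a': 7, 'b': 28, 'c': 134}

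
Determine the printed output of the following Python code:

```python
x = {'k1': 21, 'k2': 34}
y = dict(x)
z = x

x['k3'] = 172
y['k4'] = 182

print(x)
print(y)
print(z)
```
{'k1': 21, 'k2': 34, 'k3': 172}
{'k1': 21, 'k2': 34, 'k4': 182}
{'k1': 21, 'k2': 34, 'k3': 172}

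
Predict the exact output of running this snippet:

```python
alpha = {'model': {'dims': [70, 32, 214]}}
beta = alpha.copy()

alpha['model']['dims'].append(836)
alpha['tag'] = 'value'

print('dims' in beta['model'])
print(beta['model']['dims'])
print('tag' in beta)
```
True
[70, 32, 214, 836]
False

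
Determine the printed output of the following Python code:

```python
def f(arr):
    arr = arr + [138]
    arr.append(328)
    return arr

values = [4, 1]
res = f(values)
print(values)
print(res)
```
[4, 1]
[4, 1, 138, 328]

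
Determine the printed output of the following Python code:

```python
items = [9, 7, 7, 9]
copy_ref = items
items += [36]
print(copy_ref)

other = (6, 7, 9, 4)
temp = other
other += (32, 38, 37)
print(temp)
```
[9, 7, 7, 9, 36]
(6, 7, 9, 4)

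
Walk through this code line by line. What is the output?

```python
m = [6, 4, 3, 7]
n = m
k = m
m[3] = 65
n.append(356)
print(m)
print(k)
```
[6, 4, 3, 65, 356]
[6, 4, 3, 65, 356]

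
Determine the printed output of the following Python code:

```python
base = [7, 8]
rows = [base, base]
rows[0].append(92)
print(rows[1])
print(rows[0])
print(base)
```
[7, 8, 92]
[7, 8, 92]
[7, 8, 92]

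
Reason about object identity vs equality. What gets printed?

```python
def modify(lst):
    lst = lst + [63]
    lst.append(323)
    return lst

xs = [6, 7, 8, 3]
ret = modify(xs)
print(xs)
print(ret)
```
[6, 7, 8, 3]
[6, 7, 8, 3, 63, 323]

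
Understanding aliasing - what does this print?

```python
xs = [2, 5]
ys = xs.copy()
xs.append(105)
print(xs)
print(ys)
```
[2, 5, 105]
[2, 5]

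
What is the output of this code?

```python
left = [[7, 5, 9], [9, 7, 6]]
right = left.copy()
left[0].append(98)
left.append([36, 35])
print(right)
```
[[7, 5, 9, 98], [9, 7, 6]]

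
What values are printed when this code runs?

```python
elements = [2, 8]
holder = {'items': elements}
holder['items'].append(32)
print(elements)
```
[2, 8, 32]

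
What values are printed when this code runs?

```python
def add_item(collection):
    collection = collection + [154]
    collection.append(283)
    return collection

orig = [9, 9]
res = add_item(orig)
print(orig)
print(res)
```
[9, 9]
[9, 9, 154, 283]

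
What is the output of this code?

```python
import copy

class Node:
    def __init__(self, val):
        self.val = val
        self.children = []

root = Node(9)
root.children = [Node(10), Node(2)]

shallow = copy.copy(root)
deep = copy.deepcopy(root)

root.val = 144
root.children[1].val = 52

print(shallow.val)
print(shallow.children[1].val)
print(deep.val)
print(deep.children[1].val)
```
9
52
9
2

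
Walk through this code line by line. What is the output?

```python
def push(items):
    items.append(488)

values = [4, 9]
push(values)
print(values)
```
[4, 9, 488]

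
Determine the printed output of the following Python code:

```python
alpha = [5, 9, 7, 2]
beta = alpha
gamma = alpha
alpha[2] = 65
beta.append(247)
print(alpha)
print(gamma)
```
[5, 9, 65, 2, 247]
[5, 9, 65, 2, 247]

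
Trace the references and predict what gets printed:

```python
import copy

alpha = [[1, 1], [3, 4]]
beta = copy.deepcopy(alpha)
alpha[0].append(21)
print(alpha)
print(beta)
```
[[1, 1, 21], [3, 4]]
[[1, 1], [3, 4]]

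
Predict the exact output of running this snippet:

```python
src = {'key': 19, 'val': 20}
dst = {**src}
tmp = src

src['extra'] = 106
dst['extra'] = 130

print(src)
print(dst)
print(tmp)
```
{'key': 19, 'val': 20, 'extra': 106}
{'key': 19, 'val': 20, 'extra': 130}
{'key': 19, 'val': 20, 'extra': 106}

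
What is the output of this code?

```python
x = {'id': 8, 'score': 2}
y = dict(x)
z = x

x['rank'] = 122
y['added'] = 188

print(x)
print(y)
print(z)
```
{'id': 8, 'score': 2, 'rank': 122}
{'id': 8, 'score': 2, 'added': 188}
{'id': 8, 'score': 2, 'rank': 122}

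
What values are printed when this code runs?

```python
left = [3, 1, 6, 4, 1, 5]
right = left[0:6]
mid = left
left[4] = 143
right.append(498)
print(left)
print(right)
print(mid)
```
[3, 1, 6, 4, 143, 5]
[3, 1, 6, 4, 1, 5, 498]
[3, 1, 6, 4, 143, 5]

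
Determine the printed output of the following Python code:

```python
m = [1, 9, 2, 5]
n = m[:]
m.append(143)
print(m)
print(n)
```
[1, 9, 2, 5, 143]
[1, 9, 2, 5]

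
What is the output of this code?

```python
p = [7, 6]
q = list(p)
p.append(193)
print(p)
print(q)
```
[7, 6, 193]
[7, 6]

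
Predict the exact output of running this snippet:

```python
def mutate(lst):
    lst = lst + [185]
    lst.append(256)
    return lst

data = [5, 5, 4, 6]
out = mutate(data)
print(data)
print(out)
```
[5, 5, 4, 6]
[5, 5, 4, 6, 185, 256]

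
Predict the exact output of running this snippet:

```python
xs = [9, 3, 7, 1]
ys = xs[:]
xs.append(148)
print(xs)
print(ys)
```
[9, 3, 7, 1, 148]
[9, 3, 7, 1]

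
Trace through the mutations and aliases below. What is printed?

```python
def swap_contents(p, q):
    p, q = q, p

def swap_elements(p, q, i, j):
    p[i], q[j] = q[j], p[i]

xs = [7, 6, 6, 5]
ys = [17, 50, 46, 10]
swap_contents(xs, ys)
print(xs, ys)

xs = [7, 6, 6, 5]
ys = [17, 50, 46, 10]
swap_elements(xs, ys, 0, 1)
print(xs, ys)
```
[7, 6, 6, 5] [17, 50, 46, 10]
[50, 6, 6, 5] [17, 7, 46, 10]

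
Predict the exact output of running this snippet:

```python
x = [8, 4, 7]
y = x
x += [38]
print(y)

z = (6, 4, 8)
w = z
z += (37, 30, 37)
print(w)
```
[8, 4, 7, 38]
(6, 4, 8)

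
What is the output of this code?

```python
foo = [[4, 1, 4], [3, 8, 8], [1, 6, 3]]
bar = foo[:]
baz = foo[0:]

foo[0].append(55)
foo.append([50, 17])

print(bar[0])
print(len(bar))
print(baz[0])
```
[4, 1, 4, 55]
3
[4, 1, 4, 55]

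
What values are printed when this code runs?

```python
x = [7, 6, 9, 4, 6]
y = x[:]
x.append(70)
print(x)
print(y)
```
[7, 6, 9, 4, 6, 70]
[7, 6, 9, 4, 6]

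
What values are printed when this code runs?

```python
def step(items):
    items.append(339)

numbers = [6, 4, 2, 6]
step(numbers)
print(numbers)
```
[6, 4, 2, 6, 339]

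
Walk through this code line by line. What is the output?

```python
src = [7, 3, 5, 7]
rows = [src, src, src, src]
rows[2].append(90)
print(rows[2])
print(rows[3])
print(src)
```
[7, 3, 5, 7, 90]
[7, 3, 5, 7, 90]
[7, 3, 5, 7, 90]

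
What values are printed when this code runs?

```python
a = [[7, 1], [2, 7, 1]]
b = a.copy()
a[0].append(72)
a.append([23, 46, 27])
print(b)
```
[[7, 1, 72], [2, 7, 1]]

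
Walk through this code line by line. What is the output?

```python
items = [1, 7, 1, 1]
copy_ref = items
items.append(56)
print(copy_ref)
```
[1, 7, 1, 1, 56]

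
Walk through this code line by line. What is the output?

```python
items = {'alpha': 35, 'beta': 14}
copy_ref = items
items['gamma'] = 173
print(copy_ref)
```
{'alpha': 35, 'beta': 14, 'gamma': 173}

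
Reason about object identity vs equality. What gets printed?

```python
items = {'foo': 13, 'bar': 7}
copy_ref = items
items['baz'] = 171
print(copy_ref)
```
{'foo': 13, 'bar': 7, 'baz': 171}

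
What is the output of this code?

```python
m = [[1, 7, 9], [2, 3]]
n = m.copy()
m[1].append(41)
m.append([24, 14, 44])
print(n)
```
[[1, 7, 9], [2, 3, 41]]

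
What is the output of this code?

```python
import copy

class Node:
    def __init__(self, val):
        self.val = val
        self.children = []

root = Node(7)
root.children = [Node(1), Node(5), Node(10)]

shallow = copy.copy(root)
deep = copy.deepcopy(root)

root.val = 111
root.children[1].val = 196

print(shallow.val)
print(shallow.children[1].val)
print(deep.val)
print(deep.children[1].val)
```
7
196
7
5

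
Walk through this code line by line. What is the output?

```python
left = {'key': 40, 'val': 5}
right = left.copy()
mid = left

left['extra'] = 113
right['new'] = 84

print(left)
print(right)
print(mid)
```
{'key': 40, 'val': 5, 'extra': 113}
{'key': 40, 'val': 5, 'new': 84}
{'key': 40, 'val': 5, 'extra': 113}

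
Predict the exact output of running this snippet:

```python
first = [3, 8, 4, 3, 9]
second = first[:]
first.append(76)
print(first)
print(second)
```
[3, 8, 4, 3, 9, 76]
[3, 8, 4, 3, 9]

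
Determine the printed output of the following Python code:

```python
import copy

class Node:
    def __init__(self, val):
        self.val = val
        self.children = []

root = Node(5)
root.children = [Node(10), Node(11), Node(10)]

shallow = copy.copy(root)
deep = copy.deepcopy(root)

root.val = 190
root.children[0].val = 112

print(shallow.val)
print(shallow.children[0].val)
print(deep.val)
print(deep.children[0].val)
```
5
112
5
10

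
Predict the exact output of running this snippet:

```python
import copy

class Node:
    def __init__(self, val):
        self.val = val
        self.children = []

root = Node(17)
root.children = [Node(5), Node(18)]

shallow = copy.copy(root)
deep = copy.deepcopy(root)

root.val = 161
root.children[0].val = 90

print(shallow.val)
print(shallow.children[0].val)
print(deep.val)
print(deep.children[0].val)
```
17
90
17
5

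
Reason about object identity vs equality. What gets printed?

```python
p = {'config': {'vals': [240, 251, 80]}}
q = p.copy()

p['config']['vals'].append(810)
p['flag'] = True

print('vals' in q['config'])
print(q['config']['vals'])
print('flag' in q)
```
True
[240, 251, 80, 810]
False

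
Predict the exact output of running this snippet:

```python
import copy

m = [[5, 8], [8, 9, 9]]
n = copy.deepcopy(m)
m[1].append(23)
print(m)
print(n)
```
[[5, 8], [8, 9, 9, 23]]
[[5, 8], [8, 9, 9]]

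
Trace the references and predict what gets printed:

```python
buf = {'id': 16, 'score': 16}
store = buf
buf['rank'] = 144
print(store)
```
{'id': 16, 'score': 16, 'rank': 144}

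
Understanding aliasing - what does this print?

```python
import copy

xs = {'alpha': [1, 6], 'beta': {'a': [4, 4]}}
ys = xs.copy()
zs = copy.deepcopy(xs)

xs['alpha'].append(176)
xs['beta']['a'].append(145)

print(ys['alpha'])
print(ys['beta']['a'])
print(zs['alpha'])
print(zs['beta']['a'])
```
[1, 6, 176]
[4, 4, 145]
[1, 6]
[4, 4]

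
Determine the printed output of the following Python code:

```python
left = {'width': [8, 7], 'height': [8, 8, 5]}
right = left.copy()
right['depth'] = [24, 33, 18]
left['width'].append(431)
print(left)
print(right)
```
{'width': [8, 7, 431], 'height': [8, 8, 5]}
{'width': [8, 7, 431], 'height': [8, 8, 5], 'depth': [24, 33, 18]}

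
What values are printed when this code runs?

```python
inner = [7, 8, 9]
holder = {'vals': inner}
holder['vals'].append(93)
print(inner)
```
[7, 8, 9, 93]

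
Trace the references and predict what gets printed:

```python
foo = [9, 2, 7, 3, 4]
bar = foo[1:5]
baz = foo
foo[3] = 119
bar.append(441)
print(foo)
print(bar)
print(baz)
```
[9, 2, 7, 119, 4]
[2, 7, 3, 4, 441]
[9, 2, 7, 119, 4]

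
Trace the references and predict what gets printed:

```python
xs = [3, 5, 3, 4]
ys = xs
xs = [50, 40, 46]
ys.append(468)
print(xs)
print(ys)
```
[50, 40, 46]
[3, 5, 3, 4, 468]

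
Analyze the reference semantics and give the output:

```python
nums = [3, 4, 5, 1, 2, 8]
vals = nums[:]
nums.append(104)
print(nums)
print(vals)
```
[3, 4, 5, 1, 2, 8, 104]
[3, 4, 5, 1, 2, 8]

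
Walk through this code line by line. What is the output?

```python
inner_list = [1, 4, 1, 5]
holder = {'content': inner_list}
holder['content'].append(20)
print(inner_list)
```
[1, 4, 1, 5, 20]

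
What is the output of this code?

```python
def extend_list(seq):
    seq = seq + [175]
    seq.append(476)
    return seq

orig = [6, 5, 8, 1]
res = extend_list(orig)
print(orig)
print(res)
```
[6, 5, 8, 1]
[6, 5, 8, 1, 175, 476]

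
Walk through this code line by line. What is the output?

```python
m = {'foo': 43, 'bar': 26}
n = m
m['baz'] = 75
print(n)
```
{'foo': 43, 'bar': 26, 'baz': 75}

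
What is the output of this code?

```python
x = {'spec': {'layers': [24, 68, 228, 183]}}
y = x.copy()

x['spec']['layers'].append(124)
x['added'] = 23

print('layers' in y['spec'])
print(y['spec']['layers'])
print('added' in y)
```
True
[24, 68, 228, 183, 124]
False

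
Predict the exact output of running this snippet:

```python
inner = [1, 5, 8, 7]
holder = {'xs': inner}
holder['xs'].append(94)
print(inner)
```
[1, 5, 8, 7, 94]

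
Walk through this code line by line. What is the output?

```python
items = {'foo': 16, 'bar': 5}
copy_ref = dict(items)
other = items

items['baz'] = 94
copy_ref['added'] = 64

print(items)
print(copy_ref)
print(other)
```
{'foo': 16, 'bar': 5, 'baz': 94}
{'foo': 16, 'bar': 5, 'added': 64}
{'foo': 16, 'bar': 5, 'baz': 94}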